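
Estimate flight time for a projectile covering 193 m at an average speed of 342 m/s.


t = d/v = 193/342 = 0.5643 s

0.5643 s


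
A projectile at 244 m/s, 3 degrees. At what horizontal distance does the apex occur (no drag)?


R = v0^2*sin(2*theta)/g = 244^2*sin(2*3°)/9.81 = 634.374 m
apex_dist = R/2 = 634.374/2 = 317.2 m

317.2 m


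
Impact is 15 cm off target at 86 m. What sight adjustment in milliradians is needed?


1 mrad subtends 1 cm per 10 m of range, so adj = error_cm / (dist_m / 10) = 15 / (86/10) = 1.744 mrad

1.744 mrad


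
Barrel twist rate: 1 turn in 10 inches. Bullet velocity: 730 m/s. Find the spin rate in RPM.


twist_m = 10*0.0254 = 0.254 m
spin = v/twist = 730/0.254 = 2874.016 rev/s
RPM = spin*60 = 2874.016*60 ≈ 172441 RPM

172441 RPM


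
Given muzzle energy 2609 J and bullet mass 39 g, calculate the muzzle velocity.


v = sqrt(2*E/m) = sqrt(2*2609/0.039) = 365.8 m/s

365.8 m/s


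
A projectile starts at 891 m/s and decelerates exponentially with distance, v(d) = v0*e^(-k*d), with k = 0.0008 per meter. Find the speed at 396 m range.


v = v0*exp(-k*d) = 891*exp(-0.0008*396) = 649.1 m/s

649.1 m/s


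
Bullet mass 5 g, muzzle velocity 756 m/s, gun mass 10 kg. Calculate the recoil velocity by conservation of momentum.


v_recoil = m_p * v_p / m_gun = 0.005 * 756 / 10 = 0.378 m/s

0.378 m/s


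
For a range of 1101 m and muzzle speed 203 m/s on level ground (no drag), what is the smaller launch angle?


sin(2*theta) = R*g/v0^2 = 1101*9.81/203^2 = 0.262098, theta = arcsin(0.262098)/2 = 7.597°

7.597 degrees


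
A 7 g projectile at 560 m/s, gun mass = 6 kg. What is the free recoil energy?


v_r = m_p*v_p/m_gun = 0.007*560/6 = 0.653333 m/s, E_r = 0.5*m_gun*v_r^2 = 0.5*6*0.653333^2 = 1.281 J

1.281 J


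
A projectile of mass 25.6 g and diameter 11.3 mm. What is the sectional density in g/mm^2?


SD = m/d^2 = 25.6/11.3^2 = 0.2005 g/mm^2

0.2005 g/mm^2


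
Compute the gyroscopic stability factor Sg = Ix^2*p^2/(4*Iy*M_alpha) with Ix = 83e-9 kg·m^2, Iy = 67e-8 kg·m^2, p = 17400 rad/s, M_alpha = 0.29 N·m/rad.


Sg = Ix^2 * p^2 / (4 * Iy * M_alpha) = (83e-9)^2 * 17400^2 / (4 * 67e-8 * 0.29) = 2.684

2.684


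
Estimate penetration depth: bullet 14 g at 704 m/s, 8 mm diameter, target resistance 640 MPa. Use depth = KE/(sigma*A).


A = pi*(d/2)^2 = pi*(8/2)^2 = 50.2655 mm^2
E = 0.5*m*v^2 = 0.5*0.014*704^2 = 3469.31 J
depth = E/(sigma*A) = 3469.31 J / (640 MPa * 50.2655 mm^2) = 3469.31/(640 * 50.2655) m = 0.107843 m ≈ 107.8 mm

107.8 mm


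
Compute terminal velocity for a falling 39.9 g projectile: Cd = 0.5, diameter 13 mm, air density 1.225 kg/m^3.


A = pi*(d/2)^2 = pi*(13/2000)^2 = 1.32732e-04 m^2
vt = sqrt(2mg/(Cd*rho*A)) = sqrt(2*0.0399*9.81/(0.5 * 1.225 * 1.32732e-04)) = 98.13 m/s

98.13 m/s


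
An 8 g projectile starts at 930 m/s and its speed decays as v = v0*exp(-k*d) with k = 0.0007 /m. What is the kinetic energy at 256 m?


v = v0*exp(-k*d) = 930*exp(-0.0007*256) = 777.423 m/s
E = 0.5*m*v^2 = 0.5*0.008*777.423^2 = 2418 J

2418 J


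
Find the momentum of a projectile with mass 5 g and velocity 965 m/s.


p = m*v = 0.005*965 = 4.825 kg·m/s

4.825 kg·m/s


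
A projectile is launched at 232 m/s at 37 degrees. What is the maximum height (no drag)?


H = (v0*sin(theta))^2 / (2g) = (232*sin(37°))^2 / (2*9.81) = 993.6 m

993.6 m


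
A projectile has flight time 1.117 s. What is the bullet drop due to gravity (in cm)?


drop = 0.5*g*t^2 = 0.5*9.81*1.117^2 = 6.11991 m ≈ 612 cm

612 cm


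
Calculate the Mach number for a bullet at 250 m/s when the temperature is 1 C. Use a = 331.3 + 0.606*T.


a = 331.3 + 0.606*(1) = 331.906 m/s
M = v/a = 250/331.906 = 0.7532

0.7532


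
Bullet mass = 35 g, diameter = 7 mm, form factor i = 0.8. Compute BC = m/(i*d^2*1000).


BC = m/(i*d^2*1000) = 35/(0.8 * 7^2 * 1000) = 0.0008929

0.0008929


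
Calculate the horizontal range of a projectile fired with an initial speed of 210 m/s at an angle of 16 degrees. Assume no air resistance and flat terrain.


R = v0^2 * sin(2*theta) / g = 210^2 * sin(2*16°) / 9.81 = 2382 m

2382 m


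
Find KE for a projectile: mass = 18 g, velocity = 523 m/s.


E = 0.5*m*v^2 = 0.5*0.018*523^2 = 2462 J

2462 J


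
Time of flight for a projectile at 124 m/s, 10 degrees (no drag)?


T = 2*v0*sin(theta)/g = 2*124*sin(10°)/9.81 = 4.39 s

4.39 s


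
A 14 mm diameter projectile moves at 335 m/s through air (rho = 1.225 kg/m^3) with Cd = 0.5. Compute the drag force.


A = pi*(d/2)^2 = pi*(14/2000)^2 = 1.53938e-04 m^2
Fd = 0.5*Cd*rho*A*v^2 = 0.5*0.5*1.225*1.53938e-04*335^2 = 5.291 N

5.291 N


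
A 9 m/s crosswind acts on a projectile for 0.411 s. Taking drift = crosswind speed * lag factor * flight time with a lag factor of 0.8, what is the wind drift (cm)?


drift = v_wind * lag * t = 9 * 0.8 * 0.411 = 2.9592 m ≈ 295.9 cm

295.9 cm


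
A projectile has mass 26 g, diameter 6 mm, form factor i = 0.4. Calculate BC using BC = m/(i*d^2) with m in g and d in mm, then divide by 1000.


BC = m/(i*d^2*1000) = 26/(0.4 * 6^2 * 1000) = 0.001806

0.001806


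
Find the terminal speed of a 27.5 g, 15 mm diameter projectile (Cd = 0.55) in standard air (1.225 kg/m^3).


A = pi*(d/2)^2 = pi*(15/2000)^2 = 1.76715e-04 m^2
vt = sqrt(2mg/(Cd*rho*A)) = sqrt(2*0.0275*9.81/(0.55 * 1.225 * 1.76715e-04)) = 67.32 m/s

67.32 m/s


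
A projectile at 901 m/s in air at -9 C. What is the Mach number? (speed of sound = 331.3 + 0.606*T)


a = 331.3 + 0.606*(-9) = 325.846 m/s
M = v/a = 901/325.846 = 2.765

2.765


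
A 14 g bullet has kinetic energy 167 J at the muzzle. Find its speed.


v = sqrt(2*E/m) = sqrt(2*167/0.014) = 154.5 m/s

154.5 m/s


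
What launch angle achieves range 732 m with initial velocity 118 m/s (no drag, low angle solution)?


sin(2*theta) = R*g/v0^2 = 732*9.81/118^2 = 0.515722, theta = arcsin(0.515722)/2 = 15.52°

15.52 degrees


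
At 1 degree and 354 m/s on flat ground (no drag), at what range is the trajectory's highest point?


R = v0^2*sin(2*theta)/g = 354^2*sin(2*1°)/9.81 = 445.817 m
apex_dist = R/2 = 445.817/2 = 222.9 m

222.9 m


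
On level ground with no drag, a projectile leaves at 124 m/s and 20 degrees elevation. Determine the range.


R = v0^2 * sin(2*theta) / g = 124^2 * sin(2*20°) / 9.81 = 1007 m

1007 m


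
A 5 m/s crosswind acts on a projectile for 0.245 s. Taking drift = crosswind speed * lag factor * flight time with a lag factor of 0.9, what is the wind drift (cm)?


drift = v_wind * lag * t = 5 * 0.9 * 0.245 = 1.1025 m ≈ 110.2 cm

110.2 cm


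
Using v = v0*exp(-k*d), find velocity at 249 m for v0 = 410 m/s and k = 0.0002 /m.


v = v0*exp(-k*d) = 410*exp(-0.0002*249) = 390.1 m/s

390.1 m/s


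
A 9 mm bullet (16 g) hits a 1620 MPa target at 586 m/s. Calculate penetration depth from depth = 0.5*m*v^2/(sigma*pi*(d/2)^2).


A = pi*(d/2)^2 = pi*(9/2)^2 = 63.6173 mm^2
E = 0.5*m*v^2 = 0.5*0.016*586^2 = 2747.17 J
depth = E/(sigma*A) = 2747.17 J / (1620 MPa * 63.6173 mm^2) = 2747.17/(1620 * 63.6173) m = 0.026656 m ≈ 26.66 mm

26.66 mm


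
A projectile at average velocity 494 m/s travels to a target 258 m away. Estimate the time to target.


t = d/v = 258/494 = 0.5223 s

0.5223 s


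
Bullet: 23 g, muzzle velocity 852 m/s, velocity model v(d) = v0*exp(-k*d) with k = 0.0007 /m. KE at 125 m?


v = v0*exp(-k*d) = 852*exp(-0.0007*125) = 780.618 m/s
E = 0.5*m*v^2 = 0.5*0.023*780.618^2 = 7008 J

7008 J


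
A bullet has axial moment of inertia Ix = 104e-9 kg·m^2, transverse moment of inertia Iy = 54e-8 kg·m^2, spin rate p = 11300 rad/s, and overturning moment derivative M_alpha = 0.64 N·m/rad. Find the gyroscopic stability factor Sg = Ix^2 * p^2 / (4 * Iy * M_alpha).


Sg = Ix^2 * p^2 / (4 * Iy * M_alpha) = (104e-9)^2 * 11300^2 / (4 * 54e-8 * 0.64) = 0.9991

0.9991


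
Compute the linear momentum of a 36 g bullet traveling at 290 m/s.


p = m*v = 0.036*290 = 10.44 kg·m/s

10.44 kg·m/s


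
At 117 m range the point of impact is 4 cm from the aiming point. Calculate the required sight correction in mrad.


1 mrad subtends 1 cm per 10 m of range, so adj = error_cm / (dist_m / 10) = 4 / (117/10) = 0.3419 mrad

0.3419 mrad


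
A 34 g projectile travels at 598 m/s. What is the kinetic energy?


E = 0.5*m*v^2 = 0.5*0.034*598^2 = 6079 J

6079 J


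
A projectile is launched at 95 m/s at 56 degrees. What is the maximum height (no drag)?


H = (v0*sin(theta))^2 / (2g) = (95*sin(56°))^2 / (2*9.81) = 316.2 m

316.2 m


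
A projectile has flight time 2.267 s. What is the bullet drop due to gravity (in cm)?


drop = 0.5*g*t^2 = 0.5*9.81*2.267^2 = 25.2082 m ≈ 2521 cm

2521 cm


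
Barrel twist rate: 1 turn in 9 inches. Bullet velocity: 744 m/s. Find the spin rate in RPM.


twist_m = 9*0.0254 = 0.2286 m
spin = v/twist = 744/0.2286 = 3254.593 rev/s
RPM = spin*60 = 3254.593*60 ≈ 195276 RPM

195276 RPM


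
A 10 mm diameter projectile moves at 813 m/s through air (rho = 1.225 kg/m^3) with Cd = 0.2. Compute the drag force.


A = pi*(d/2)^2 = pi*(10/2000)^2 = 7.85398e-05 m^2
Fd = 0.5*Cd*rho*A*v^2 = 0.5*0.2*1.225*7.85398e-05*813^2 = 6.359 N

6.359 N


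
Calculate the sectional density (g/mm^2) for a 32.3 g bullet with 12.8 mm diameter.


SD = m/d^2 = 32.3/12.8^2 = 0.1971 g/mm^2

0.1971 g/mm^2


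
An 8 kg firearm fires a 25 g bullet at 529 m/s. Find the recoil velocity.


v_recoil = m_p * v_p / m_gun = 0.025 * 529 / 8 = 1.653 m/s

1.653 m/s


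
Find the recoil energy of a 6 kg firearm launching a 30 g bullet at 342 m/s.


v_r = m_p*v_p/m_gun = 0.03*342/6 = 1.71 m/s, E_r = 0.5*m_gun*v_r^2 = 0.5*6*1.71^2 = 8.772 J

8.772 J


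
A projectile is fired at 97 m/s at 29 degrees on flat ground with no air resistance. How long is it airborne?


T = 2*v0*sin(theta)/g = 2*97*sin(29°)/9.81 = 9.587 s

9.587 s


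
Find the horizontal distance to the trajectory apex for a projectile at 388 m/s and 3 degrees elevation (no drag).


R = v0^2*sin(2*theta)/g = 388^2*sin(2*3°)/9.81 = 1604.09 m
apex_dist = R/2 = 1604.09/2 = 802 m

802 m


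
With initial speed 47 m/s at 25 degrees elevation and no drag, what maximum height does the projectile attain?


H = (v0*sin(theta))^2 / (2g) = (47*sin(25°))^2 / (2*9.81) = 20.11 m

20.11 m


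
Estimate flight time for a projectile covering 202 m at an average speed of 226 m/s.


t = d/v = 202/226 = 0.8938 s

0.8938 s


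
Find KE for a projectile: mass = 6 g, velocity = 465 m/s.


E = 0.5*m*v^2 = 0.5*0.006*465^2 = 648.7 J

648.7 J


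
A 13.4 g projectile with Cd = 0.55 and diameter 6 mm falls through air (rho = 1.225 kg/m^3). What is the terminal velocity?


A = pi*(d/2)^2 = pi*(6/2000)^2 = 2.82743e-05 m^2
vt = sqrt(2mg/(Cd*rho*A)) = sqrt(2*0.0134*9.81/(0.55 * 1.225 * 2.82743e-05)) = 117.5 m/s

117.5 m/s


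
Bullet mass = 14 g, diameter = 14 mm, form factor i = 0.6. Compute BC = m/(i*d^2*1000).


BC = m/(i*d^2*1000) = 14/(0.6 * 14^2 * 1000) = 0.000119

0.000119


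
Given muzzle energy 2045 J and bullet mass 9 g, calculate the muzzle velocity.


v = sqrt(2*E/m) = sqrt(2*2045/0.009) = 674.1 m/s

674.1 m/s


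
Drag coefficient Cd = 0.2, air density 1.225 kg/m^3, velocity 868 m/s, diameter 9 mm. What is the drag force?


A = pi*(d/2)^2 = pi*(9/2000)^2 = 6.36173e-05 m^2
Fd = 0.5*Cd*rho*A*v^2 = 0.5*0.2*1.225*6.36173e-05*868^2 = 5.872 N

5.872 N


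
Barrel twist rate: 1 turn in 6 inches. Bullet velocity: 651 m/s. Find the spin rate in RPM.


twist_m = 6*0.0254 = 0.1524 m
spin = v/twist = 651/0.1524 = 4271.654 rev/s
RPM = spin*60 = 4271.654*60 ≈ 256299 RPM

256299 RPM


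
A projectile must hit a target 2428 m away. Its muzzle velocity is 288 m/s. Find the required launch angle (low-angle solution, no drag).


sin(2*theta) = R*g/v0^2 = 2428*9.81/288^2 = 0.287166, theta = arcsin(0.287166)/2 = 8.344°

8.344 degrees


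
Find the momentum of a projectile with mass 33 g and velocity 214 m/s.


p = m*v = 0.033*214 = 7.062 kg·m/s

7.062 kg·m/s


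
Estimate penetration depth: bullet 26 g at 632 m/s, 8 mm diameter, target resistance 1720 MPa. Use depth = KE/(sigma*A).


A = pi*(d/2)^2 = pi*(8/2)^2 = 50.2655 mm^2
E = 0.5*m*v^2 = 0.5*0.026*632^2 = 5192.51 J
depth = E/(sigma*A) = 5192.51 J / (1720 MPa * 50.2655 mm^2) = 5192.51/(1720 * 50.2655) m = 0.0600592 m ≈ 60.06 mm

60.06 mm


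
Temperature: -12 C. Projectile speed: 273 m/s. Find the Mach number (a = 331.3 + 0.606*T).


a = 331.3 + 0.606*(-12) = 324.028 m/s
M = v/a = 273/324.028 = 0.8425

0.8425


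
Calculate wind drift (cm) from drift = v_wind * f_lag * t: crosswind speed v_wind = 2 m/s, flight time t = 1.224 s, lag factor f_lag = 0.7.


drift = v_wind * lag * t = 2 * 0.7 * 1.224 = 1.7136 m ≈ 171.4 cm

171.4 cm


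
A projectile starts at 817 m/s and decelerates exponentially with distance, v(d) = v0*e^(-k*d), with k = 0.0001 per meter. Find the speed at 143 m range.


v = v0*exp(-k*d) = 817*exp(-0.0001*143) = 805.4 m/s

805.4 m/s


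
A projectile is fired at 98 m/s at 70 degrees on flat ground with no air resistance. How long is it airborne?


T = 2*v0*sin(theta)/g = 2*98*sin(70°)/9.81 = 18.77 s

18.77 s


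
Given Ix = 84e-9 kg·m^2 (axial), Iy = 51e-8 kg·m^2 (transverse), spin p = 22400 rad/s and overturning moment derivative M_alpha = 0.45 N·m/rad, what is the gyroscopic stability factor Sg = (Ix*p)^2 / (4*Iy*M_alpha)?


Sg = Ix^2 * p^2 / (4 * Iy * M_alpha) = (84e-9)^2 * 22400^2 / (4 * 51e-8 * 0.45) = 3.857

3.857


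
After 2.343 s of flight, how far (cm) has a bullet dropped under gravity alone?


drop = 0.5*g*t^2 = 0.5*9.81*2.343^2 = 26.9267 m ≈ 2693 cm

2693 cm


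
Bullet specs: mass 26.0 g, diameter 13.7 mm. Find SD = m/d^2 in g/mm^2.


SD = m/d^2 = 26.0/13.7^2 = 0.1385 g/mm^2

0.1385 g/mm^2


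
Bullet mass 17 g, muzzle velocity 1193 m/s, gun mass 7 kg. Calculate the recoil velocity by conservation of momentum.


v_recoil = m_p * v_p / m_gun = 0.017 * 1193 / 7 = 2.897 m/s

2.897 m/s


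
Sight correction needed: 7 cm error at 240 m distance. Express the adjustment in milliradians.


1 mrad subtends 1 cm per 10 m of range, so adj = error_cm / (dist_m / 10) = 7 / (240/10) = 0.2917 mrad

0.2917 mrad


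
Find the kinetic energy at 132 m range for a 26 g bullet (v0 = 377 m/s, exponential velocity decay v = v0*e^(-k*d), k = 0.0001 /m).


v = v0*exp(-k*d) = 377*exp(-0.0001*132) = 372.056 m/s
E = 0.5*m*v^2 = 0.5*0.026*372.056^2 = 1800 J

1800 J


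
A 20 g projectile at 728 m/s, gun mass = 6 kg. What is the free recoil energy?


v_r = m_p*v_p/m_gun = 0.02*728/6 = 2.42667 m/s, E_r = 0.5*m_gun*v_r^2 = 0.5*6*2.42667^2 = 17.67 J

17.67 J


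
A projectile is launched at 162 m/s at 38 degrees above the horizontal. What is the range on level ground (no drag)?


R = v0^2 * sin(2*theta) / g = 162^2 * sin(2*38°) / 9.81 = 2596 m

2596 m


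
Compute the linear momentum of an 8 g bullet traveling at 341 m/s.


p = m*v = 0.008*341 = 2.728 kg·m/s

2.728 kg·m/s


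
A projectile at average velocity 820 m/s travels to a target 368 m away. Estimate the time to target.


t = d/v = 368/820 = 0.4488 s

0.4488 s


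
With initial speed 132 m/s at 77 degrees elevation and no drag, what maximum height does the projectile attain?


H = (v0*sin(theta))^2 / (2g) = (132*sin(77°))^2 / (2*9.81) = 843.1 m

843.1 m


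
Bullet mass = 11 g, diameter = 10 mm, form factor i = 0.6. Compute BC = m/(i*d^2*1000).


BC = m/(i*d^2*1000) = 11/(0.6 * 10^2 * 1000) = 0.0001833

0.0001833


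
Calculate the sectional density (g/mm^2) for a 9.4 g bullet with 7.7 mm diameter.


SD = m/d^2 = 9.4/7.7^2 = 0.1585 g/mm^2

0.1585 g/mm^2


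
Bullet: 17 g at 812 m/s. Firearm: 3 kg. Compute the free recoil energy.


v_r = m_p*v_p/m_gun = 0.017*812/3 = 4.60133 m/s, E_r = 0.5*m_gun*v_r^2 = 0.5*3*4.60133^2 = 31.76 J

31.76 J


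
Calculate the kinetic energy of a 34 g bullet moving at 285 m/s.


E = 0.5*m*v^2 = 0.5*0.034*285^2 = 1381 J

1381 J


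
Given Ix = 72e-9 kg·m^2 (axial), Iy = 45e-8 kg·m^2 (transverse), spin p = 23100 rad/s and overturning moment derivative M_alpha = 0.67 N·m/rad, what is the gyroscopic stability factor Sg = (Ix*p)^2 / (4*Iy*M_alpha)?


Sg = Ix^2 * p^2 / (4 * Iy * M_alpha) = (72e-9)^2 * 23100^2 / (4 * 45e-8 * 0.67) = 2.294

2.294


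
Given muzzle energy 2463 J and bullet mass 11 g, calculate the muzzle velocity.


v = sqrt(2*E/m) = sqrt(2*2463/0.011) = 669.2 m/s

669.2 m/s


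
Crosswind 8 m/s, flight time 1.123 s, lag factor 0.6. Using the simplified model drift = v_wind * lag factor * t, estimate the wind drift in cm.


drift = v_wind * lag * t = 8 * 0.6 * 1.123 = 5.3904 m ≈ 539 cm

539 cm


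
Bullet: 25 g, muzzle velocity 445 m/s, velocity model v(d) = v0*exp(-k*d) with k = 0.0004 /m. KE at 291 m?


v = v0*exp(-k*d) = 445*exp(-0.0004*291) = 396.103 m/s
E = 0.5*m*v^2 = 0.5*0.025*396.103^2 = 1961 J

1961 J


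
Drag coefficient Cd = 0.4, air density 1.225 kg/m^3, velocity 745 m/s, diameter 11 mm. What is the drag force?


A = pi*(d/2)^2 = pi*(11/2000)^2 = 9.50332e-05 m^2
Fd = 0.5*Cd*rho*A*v^2 = 0.5*0.4*1.225*9.50332e-05*745^2 = 12.92 N

12.92 N


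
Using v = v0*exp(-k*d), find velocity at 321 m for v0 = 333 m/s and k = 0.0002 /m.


v = v0*exp(-k*d) = 333*exp(-0.0002*321) = 312.3 m/s

312.3 m/s


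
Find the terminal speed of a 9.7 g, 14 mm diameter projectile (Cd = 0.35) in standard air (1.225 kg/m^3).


A = pi*(d/2)^2 = pi*(14/2000)^2 = 1.53938e-04 m^2
vt = sqrt(2mg/(Cd*rho*A)) = sqrt(2*0.0097*9.81/(0.35 * 1.225 * 1.53938e-04)) = 53.7 m/s

53.7 m/s


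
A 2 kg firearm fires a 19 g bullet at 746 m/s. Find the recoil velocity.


v_recoil = m_p * v_p / m_gun = 0.019 * 746 / 2 = 7.087 m/s

7.087 m/s


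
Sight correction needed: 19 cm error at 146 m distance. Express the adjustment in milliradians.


1 mrad subtends 1 cm per 10 m of range, so adj = error_cm / (dist_m / 10) = 19 / (146/10) = 1.301 mrad

1.301 mrad


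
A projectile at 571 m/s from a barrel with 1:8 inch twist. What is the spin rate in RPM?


twist_m = 8*0.0254 = 0.2032 m
spin = v/twist = 571/0.2032 = 2810.039 rev/s
RPM = spin*60 = 2810.039*60 ≈ 168602 RPM

168602 RPM


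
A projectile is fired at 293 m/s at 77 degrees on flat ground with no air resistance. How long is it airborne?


T = 2*v0*sin(theta)/g = 2*293*sin(77°)/9.81 = 58.2 s

58.2 s


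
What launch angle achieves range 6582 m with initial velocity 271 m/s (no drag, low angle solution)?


sin(2*theta) = R*g/v0^2 = 6582*9.81/271^2 = 0.879201, theta = arcsin(0.879201)/2 = 30.77°

30.77 degrees


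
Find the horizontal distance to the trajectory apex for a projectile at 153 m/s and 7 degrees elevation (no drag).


R = v0^2*sin(2*theta)/g = 153^2*sin(2*7°)/9.81 = 577.283 m
apex_dist = R/2 = 577.283/2 = 288.6 m

288.6 m


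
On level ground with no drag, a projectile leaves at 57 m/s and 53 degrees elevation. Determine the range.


R = v0^2 * sin(2*theta) / g = 57^2 * sin(2*53°) / 9.81 = 318.4 m

318.4 m


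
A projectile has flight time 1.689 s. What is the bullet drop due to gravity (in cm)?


drop = 0.5*g*t^2 = 0.5*9.81*1.689^2 = 13.9926 m ≈ 1399 cm

1399 cm


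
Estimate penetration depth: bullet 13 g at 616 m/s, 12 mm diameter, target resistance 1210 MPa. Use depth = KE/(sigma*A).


A = pi*(d/2)^2 = pi*(12/2)^2 = 113.097 mm^2
E = 0.5*m*v^2 = 0.5*0.013*616^2 = 2466.46 J
depth = E/(sigma*A) = 2466.46 J / (1210 MPa * 113.097 mm^2) = 2466.46/(1210 * 113.097) m = 0.0180234 m ≈ 18.02 mm

18.02 mm


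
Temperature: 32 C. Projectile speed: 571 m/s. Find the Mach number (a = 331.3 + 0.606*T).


a = 331.3 + 0.606*(32) = 350.692 m/s
M = v/a = 571/350.692 = 1.628

1.628


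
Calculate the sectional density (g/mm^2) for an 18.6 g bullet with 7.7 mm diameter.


SD = m/d^2 = 18.6/7.7^2 = 0.3137 g/mm^2

0.3137 g/mm^2


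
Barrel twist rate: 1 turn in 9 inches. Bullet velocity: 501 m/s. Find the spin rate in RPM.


twist_m = 9*0.0254 = 0.2286 m
spin = v/twist = 501/0.2286 = 2191.601 rev/s
RPM = spin*60 = 2191.601*60 ≈ 131496 RPM

131496 RPM


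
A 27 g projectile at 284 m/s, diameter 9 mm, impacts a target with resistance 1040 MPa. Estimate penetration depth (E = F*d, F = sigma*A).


A = pi*(d/2)^2 = pi*(9/2)^2 = 63.6173 mm^2
E = 0.5*m*v^2 = 0.5*0.027*284^2 = 1088.86 J
depth = E/(sigma*A) = 1088.86 J / (1040 MPa * 63.6173 mm^2) = 1088.86/(1040 * 63.6173) m = 0.0164574 m ≈ 16.46 mm

16.46 mm


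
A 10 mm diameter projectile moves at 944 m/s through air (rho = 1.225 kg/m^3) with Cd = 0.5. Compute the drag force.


A = pi*(d/2)^2 = pi*(10/2000)^2 = 7.85398e-05 m^2
Fd = 0.5*Cd*rho*A*v^2 = 0.5*0.5*1.225*7.85398e-05*944^2 = 21.43 N

21.43 N


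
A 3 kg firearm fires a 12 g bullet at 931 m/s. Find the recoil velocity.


v_recoil = m_p * v_p / m_gun = 0.012 * 931 / 3 = 3.724 m/s

3.724 m/s


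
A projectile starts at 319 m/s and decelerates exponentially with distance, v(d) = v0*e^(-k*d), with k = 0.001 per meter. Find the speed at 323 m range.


v = v0*exp(-k*d) = 319*exp(-0.001*323) = 230.9 m/s

230.9 m/s


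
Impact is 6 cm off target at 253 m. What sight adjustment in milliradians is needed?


1 mrad subtends 1 cm per 10 m of range, so adj = error_cm / (dist_m / 10) = 6 / (253/10) = 0.2372 mrad

0.2372 mrad


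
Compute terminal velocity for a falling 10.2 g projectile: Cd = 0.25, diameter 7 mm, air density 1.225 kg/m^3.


A = pi*(d/2)^2 = pi*(7/2000)^2 = 3.84845e-05 m^2
vt = sqrt(2mg/(Cd*rho*A)) = sqrt(2*0.0102*9.81/(0.25 * 1.225 * 3.84845e-05)) = 130.3 m/s

130.3 m/s


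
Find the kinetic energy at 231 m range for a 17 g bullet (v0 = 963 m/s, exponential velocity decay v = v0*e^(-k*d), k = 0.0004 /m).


v = v0*exp(-k*d) = 963*exp(-0.0004*231) = 878.006 m/s
E = 0.5*m*v^2 = 0.5*0.017*878.006^2 = 6553 J

6553 J


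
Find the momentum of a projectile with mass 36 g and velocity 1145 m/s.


p = m*v = 0.036*1145 = 41.22 kg·m/s

41.22 kg·m/s


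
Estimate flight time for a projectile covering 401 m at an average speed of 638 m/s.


t = d/v = 401/638 = 0.6285 s

0.6285 s


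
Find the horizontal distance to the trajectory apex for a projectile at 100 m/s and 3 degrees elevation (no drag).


R = v0^2*sin(2*theta)/g = 100^2*sin(2*3°)/9.81 = 106.553 m
apex_dist = R/2 = 106.553/2 = 53.28 m

53.28 m


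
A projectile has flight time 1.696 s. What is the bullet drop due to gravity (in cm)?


drop = 0.5*g*t^2 = 0.5*9.81*1.696^2 = 14.1088 m ≈ 1411 cm

1411 cm


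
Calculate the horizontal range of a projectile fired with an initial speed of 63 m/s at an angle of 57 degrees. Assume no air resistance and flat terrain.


R = v0^2 * sin(2*theta) / g = 63^2 * sin(2*57°) / 9.81 = 369.6 m

369.6 m


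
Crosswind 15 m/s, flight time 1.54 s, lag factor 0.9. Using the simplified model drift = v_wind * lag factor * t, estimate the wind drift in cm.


drift = v_wind * lag * t = 15 * 0.9 * 1.54 = 20.79 m ≈ 2079 cm

2079 cm


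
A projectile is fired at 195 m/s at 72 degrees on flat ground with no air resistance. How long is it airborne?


T = 2*v0*sin(theta)/g = 2*195*sin(72°)/9.81 = 37.81 s

37.81 s


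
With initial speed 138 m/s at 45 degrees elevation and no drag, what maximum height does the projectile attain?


H = (v0*sin(theta))^2 / (2g) = (138*sin(45°))^2 / (2*9.81) = 485.3 m

485.3 m


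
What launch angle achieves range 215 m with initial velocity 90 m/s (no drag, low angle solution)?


sin(2*theta) = R*g/v0^2 = 215*9.81/90^2 = 0.260389, theta = arcsin(0.260389)/2 = 7.547°

7.547 degrees


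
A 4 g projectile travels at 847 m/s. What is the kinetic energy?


E = 0.5*m*v^2 = 0.5*0.004*847^2 = 1435 J

1435 J


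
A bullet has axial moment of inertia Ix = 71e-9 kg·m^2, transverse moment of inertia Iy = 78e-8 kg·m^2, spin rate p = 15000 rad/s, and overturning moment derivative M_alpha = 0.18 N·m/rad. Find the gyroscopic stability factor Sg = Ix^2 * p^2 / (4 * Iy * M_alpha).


Sg = Ix^2 * p^2 / (4 * Iy * M_alpha) = (71e-9)^2 * 15000^2 / (4 * 78e-8 * 0.18) = 2.02

2.02


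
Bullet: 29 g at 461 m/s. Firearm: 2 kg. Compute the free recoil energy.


v_r = m_p*v_p/m_gun = 0.029*461/2 = 6.6845 m/s, E_r = 0.5*m_gun*v_r^2 = 0.5*2*6.6845^2 = 44.68 J

44.68 J


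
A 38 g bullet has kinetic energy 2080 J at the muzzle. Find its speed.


v = sqrt(2*E/m) = sqrt(2*2080/0.038) = 330.9 m/s

330.9 m/s


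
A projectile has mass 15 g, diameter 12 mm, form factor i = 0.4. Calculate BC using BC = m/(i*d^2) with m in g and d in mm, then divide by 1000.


BC = m/(i*d^2*1000) = 15/(0.4 * 12^2 * 1000) = 0.0002604

0.0002604


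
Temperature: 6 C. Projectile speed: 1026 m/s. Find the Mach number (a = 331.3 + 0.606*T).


a = 331.3 + 0.606*(6) = 334.936 m/s
M = v/a = 1026/334.936 = 3.063

3.063


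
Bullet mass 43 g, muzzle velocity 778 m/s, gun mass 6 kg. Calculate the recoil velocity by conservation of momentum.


v_recoil = m_p * v_p / m_gun = 0.043 * 778 / 6 = 5.576 m/s

5.576 m/s


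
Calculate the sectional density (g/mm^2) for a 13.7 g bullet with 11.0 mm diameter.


SD = m/d^2 = 13.7/11.0^2 = 0.1132 g/mm^2

0.1132 g/mm^2


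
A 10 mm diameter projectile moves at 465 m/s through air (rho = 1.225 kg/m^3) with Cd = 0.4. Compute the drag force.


A = pi*(d/2)^2 = pi*(10/2000)^2 = 7.85398e-05 m^2
Fd = 0.5*Cd*rho*A*v^2 = 0.5*0.4*1.225*7.85398e-05*465^2 = 4.161 N

4.161 N


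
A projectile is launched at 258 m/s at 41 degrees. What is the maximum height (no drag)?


H = (v0*sin(theta))^2 / (2g) = (258*sin(41°))^2 / (2*9.81) = 1460 m

1460 m


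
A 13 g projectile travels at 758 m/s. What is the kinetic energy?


E = 0.5*m*v^2 = 0.5*0.013*758^2 = 3735 J

3735 J


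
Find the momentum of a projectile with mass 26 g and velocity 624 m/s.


p = m*v = 0.026*624 = 16.22 kg·m/s

16.22 kg·m/s


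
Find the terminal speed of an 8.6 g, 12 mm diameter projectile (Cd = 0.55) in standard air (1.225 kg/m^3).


A = pi*(d/2)^2 = pi*(12/2000)^2 = 1.13097e-04 m^2
vt = sqrt(2mg/(Cd*rho*A)) = sqrt(2*0.0086*9.81/(0.55 * 1.225 * 1.13097e-04)) = 47.06 m/s

47.06 m/s


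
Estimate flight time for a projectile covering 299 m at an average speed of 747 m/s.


t = d/v = 299/747 = 0.4003 s

0.4003 s


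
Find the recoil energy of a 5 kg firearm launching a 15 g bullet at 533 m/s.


v_r = m_p*v_p/m_gun = 0.015*533/5 = 1.599 m/s, E_r = 0.5*m_gun*v_r^2 = 0.5*5*1.599^2 = 6.392 J

6.392 J


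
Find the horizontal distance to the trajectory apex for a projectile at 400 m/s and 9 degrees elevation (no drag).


R = v0^2*sin(2*theta)/g = 400^2*sin(2*9°)/9.81 = 5040.03 m
apex_dist = R/2 = 5040.03/2 = 2520 m

2520 m


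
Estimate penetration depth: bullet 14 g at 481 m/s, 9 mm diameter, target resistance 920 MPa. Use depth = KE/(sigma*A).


A = pi*(d/2)^2 = pi*(9/2)^2 = 63.6173 mm^2
E = 0.5*m*v^2 = 0.5*0.014*481^2 = 1619.53 J
depth = E/(sigma*A) = 1619.53 J / (920 MPa * 63.6173 mm^2) = 1619.53/(920 * 63.6173) m = 0.027671 m ≈ 27.67 mm

27.67 mm


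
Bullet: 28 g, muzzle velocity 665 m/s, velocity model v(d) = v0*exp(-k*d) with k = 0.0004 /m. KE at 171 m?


v = v0*exp(-k*d) = 665*exp(-0.0004*171) = 621.035 m/s
E = 0.5*m*v^2 = 0.5*0.028*621.035^2 = 5400 J

5400 J


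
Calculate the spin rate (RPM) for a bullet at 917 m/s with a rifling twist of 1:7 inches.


twist_m = 7*0.0254 = 0.1778 m
spin = v/twist = 917/0.1778 = 5157.48 rev/s
RPM = spin*60 = 5157.48*60 ≈ 309449 RPM

309449 RPM


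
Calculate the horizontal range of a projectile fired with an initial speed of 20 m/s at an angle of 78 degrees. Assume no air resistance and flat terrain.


R = v0^2 * sin(2*theta) / g = 20^2 * sin(2*78°) / 9.81 = 16.58 m

16.58 m


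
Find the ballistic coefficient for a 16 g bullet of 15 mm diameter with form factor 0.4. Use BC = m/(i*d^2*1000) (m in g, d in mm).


BC = m/(i*d^2*1000) = 16/(0.4 * 15^2 * 1000) = 0.0001778

0.0001778


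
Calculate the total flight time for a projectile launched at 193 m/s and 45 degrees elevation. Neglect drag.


T = 2*v0*sin(theta)/g = 2*193*sin(45°)/9.81 = 27.82 s

27.82 s


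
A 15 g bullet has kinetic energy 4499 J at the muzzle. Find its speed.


v = sqrt(2*E/m) = sqrt(2*4499/0.015) = 774.5 m/s

774.5 m/s


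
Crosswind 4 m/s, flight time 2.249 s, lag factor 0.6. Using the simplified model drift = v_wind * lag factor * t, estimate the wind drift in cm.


drift = v_wind * lag * t = 4 * 0.6 * 2.249 = 5.3976 m ≈ 539.8 cm

539.8 cm


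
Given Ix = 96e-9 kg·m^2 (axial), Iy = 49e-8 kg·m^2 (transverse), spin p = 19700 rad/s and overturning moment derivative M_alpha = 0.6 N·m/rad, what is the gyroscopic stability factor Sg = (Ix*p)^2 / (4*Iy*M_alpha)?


Sg = Ix^2 * p^2 / (4 * Iy * M_alpha) = (96e-9)^2 * 19700^2 / (4 * 49e-8 * 0.6) = 3.041

3.041


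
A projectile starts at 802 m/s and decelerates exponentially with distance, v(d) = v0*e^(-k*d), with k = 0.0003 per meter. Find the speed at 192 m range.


v = v0*exp(-k*d) = 802*exp(-0.0003*192) = 757.1 m/s

757.1 m/s


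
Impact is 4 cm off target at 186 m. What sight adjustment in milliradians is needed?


1 mrad subtends 1 cm per 10 m of range, so adj = error_cm / (dist_m / 10) = 4 / (186/10) = 0.2151 mrad

0.2151 mrad


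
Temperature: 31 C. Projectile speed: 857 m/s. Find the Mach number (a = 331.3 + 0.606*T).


a = 331.3 + 0.606*(31) = 350.086 m/s
M = v/a = 857/350.086 = 2.448

2.448


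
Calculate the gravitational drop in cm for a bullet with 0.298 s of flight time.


drop = 0.5*g*t^2 = 0.5*9.81*0.298^2 = 0.435584 m ≈ 43.56 cm

43.56 cm


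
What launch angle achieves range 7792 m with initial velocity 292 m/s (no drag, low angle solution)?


sin(2*theta) = R*g/v0^2 = 7792*9.81/292^2 = 0.896504, theta = arcsin(0.896504)/2 = 31.85°

31.85 degrees


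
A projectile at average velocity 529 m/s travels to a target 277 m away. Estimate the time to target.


t = d/v = 277/529 = 0.5236 s

0.5236 s


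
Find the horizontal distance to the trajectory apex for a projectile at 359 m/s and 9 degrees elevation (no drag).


R = v0^2*sin(2*theta)/g = 359^2*sin(2*9°)/9.81 = 4059.78 m
apex_dist = R/2 = 4059.78/2 = 2030 m

2030 m


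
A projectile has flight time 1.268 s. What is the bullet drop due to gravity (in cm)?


drop = 0.5*g*t^2 = 0.5*9.81*1.268^2 = 7.88638 m ≈ 788.6 cm

788.6 cm


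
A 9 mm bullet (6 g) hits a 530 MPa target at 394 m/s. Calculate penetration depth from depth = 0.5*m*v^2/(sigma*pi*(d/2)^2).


A = pi*(d/2)^2 = pi*(9/2)^2 = 63.6173 mm^2
E = 0.5*m*v^2 = 0.5*0.006*394^2 = 465.708 J
depth = E/(sigma*A) = 465.708 J / (530 MPa * 63.6173 mm^2) = 465.708/(530 * 63.6173) m = 0.0138122 m ≈ 13.81 mm

13.81 mm


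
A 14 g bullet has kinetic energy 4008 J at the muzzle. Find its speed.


v = sqrt(2*E/m) = sqrt(2*4008/0.014) = 756.7 m/s

756.7 m/s


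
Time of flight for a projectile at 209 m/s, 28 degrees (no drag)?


T = 2*v0*sin(theta)/g = 2*209*sin(28°)/9.81 = 20 s

20 s


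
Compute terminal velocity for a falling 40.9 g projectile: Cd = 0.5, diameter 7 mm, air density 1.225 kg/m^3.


A = pi*(d/2)^2 = pi*(7/2000)^2 = 3.84845e-05 m^2
vt = sqrt(2mg/(Cd*rho*A)) = sqrt(2*0.0409*9.81/(0.5 * 1.225 * 3.84845e-05)) = 184.5 m/s

184.5 m/s


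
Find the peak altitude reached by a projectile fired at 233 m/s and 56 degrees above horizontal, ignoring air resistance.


H = (v0*sin(theta))^2 / (2g) = (233*sin(56°))^2 / (2*9.81) = 1902 m

1902 m


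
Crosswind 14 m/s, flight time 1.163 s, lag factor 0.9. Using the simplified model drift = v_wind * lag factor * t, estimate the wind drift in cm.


drift = v_wind * lag * t = 14 * 0.9 * 1.163 = 14.6538 m ≈ 1465 cm

1465 cm


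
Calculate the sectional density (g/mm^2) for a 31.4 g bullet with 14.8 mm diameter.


SD = m/d^2 = 31.4/14.8^2 = 0.1434 g/mm^2

0.1434 g/mm^2


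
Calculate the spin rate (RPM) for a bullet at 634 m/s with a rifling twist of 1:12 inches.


twist_m = 12*0.0254 = 0.3048 m
spin = v/twist = 634/0.3048 = 2080.052 rev/s
RPM = spin*60 = 2080.052*60 ≈ 124803 RPM

124803 RPM


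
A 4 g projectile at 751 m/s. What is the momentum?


p = m*v = 0.004*751 = 3.004 kg·m/s

3.004 kg·m/s


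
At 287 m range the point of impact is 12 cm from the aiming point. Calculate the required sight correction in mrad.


1 mrad subtends 1 cm per 10 m of range, so adj = error_cm / (dist_m / 10) = 12 / (287/10) = 0.4181 mrad

0.4181 mrad


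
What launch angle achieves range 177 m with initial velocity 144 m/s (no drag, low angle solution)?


sin(2*theta) = R*g/v0^2 = 177*9.81/144^2 = 0.083737, theta = arcsin(0.083737)/2 = 2.402°

2.402 degrees


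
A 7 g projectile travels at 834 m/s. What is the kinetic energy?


E = 0.5*m*v^2 = 0.5*0.007*834^2 = 2434 J

2434 J


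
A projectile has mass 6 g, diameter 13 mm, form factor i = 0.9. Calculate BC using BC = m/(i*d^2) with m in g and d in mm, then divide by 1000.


BC = m/(i*d^2*1000) = 6/(0.9 * 13^2 * 1000) = 3.945e-05

3.945e-05


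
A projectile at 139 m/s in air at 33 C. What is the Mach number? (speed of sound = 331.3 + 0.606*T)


a = 331.3 + 0.606*(33) = 351.298 m/s
M = v/a = 139/351.298 = 0.3957

0.3957


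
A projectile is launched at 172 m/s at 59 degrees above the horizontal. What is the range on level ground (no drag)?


R = v0^2 * sin(2*theta) / g = 172^2 * sin(2*59°) / 9.81 = 2663 m

2663 m


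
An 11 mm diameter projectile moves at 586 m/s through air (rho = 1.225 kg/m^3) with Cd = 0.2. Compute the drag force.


A = pi*(d/2)^2 = pi*(11/2000)^2 = 9.50332e-05 m^2
Fd = 0.5*Cd*rho*A*v^2 = 0.5*0.2*1.225*9.50332e-05*586^2 = 3.998 N

3.998 N


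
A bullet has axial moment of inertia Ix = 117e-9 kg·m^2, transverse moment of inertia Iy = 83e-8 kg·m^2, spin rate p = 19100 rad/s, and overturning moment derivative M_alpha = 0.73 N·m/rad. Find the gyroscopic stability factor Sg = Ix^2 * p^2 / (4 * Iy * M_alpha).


Sg = Ix^2 * p^2 / (4 * Iy * M_alpha) = (117e-9)^2 * 19100^2 / (4 * 83e-8 * 0.73) = 2.061

2.061


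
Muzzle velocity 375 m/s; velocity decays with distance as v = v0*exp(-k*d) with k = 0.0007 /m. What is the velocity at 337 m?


v = v0*exp(-k*d) = 375*exp(-0.0007*337) = 296.2 m/s

296.2 m/s


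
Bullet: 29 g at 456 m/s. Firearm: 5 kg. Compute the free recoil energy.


v_r = m_p*v_p/m_gun = 0.029*456/5 = 2.6448 m/s, E_r = 0.5*m_gun*v_r^2 = 0.5*5*2.6448^2 = 17.49 J

17.49 J


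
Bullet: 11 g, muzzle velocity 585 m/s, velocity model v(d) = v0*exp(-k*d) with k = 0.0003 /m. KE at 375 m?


v = v0*exp(-k*d) = 585*exp(-0.0003*375) = 522.754 m/s
E = 0.5*m*v^2 = 0.5*0.011*522.754^2 = 1503 J

1503 J


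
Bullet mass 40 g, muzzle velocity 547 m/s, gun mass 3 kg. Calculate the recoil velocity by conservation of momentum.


v_recoil = m_p * v_p / m_gun = 0.04 * 547 / 3 = 7.293 m/s

7.293 m/s


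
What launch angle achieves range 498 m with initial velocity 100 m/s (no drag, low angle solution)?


sin(2*theta) = R*g/v0^2 = 498*9.81/100^2 = 0.488538, theta = arcsin(0.488538)/2 = 14.62°

14.62 degrees


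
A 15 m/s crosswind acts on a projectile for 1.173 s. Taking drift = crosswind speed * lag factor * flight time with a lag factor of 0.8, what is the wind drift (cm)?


drift = v_wind * lag * t = 15 * 0.8 * 1.173 = 14.076 m ≈ 1408 cm

1408 cm


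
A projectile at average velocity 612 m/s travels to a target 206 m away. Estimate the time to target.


t = d/v = 206/612 = 0.3366 s

0.3366 s


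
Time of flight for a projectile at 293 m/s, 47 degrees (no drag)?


T = 2*v0*sin(theta)/g = 2*293*sin(47°)/9.81 = 43.69 s

43.69 s


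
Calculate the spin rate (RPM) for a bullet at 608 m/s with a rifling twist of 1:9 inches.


twist_m = 9*0.0254 = 0.2286 m
spin = v/twist = 608/0.2286 = 2659.668 rev/s
RPM = spin*60 = 2659.668*60 ≈ 159580 RPM

159580 RPM


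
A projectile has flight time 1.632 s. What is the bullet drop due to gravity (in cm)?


drop = 0.5*g*t^2 = 0.5*9.81*1.632^2 = 13.0641 m ≈ 1306 cm

1306 cm


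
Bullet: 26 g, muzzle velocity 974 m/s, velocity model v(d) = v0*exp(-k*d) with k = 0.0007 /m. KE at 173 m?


v = v0*exp(-k*d) = 974*exp(-0.0007*173) = 862.911 m/s
E = 0.5*m*v^2 = 0.5*0.026*862.911^2 = 9680 J

9680 J


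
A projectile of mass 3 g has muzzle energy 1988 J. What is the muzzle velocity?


v = sqrt(2*E/m) = sqrt(2*1988/0.003) = 1151 m/s

1151 m/s


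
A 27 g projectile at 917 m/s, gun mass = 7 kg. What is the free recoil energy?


v_r = m_p*v_p/m_gun = 0.027*917/7 = 3.537 m/s, E_r = 0.5*m_gun*v_r^2 = 0.5*7*3.537^2 = 43.79 J

43.79 J


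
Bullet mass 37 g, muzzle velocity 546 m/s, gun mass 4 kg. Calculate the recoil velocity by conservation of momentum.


v_recoil = m_p * v_p / m_gun = 0.037 * 546 / 4 = 5.05 m/s

5.05 m/s


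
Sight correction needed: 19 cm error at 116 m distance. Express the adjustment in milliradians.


1 mrad subtends 1 cm per 10 m of range, so adj = error_cm / (dist_m / 10) = 19 / (116/10) = 1.638 mrad

1.638 mrad


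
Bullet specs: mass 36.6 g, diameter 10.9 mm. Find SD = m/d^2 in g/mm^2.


SD = m/d^2 = 36.6/10.9^2 = 0.3081 g/mm^2

0.3081 g/mm^2


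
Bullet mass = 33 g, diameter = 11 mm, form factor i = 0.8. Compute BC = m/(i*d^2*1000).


BC = m/(i*d^2*1000) = 33/(0.8 * 11^2 * 1000) = 0.0003409

0.0003409


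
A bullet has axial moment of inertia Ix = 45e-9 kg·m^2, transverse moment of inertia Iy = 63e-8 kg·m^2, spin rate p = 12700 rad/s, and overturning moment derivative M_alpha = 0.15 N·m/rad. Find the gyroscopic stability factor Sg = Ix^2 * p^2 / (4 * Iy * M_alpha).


Sg = Ix^2 * p^2 / (4 * Iy * M_alpha) = (45e-9)^2 * 12700^2 / (4 * 63e-8 * 0.15) = 0.8641

0.8641


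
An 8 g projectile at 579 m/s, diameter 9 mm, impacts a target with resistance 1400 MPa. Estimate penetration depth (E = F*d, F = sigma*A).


A = pi*(d/2)^2 = pi*(9/2)^2 = 63.6173 mm^2
E = 0.5*m*v^2 = 0.5*0.008*579^2 = 1340.96 J
depth = E/(sigma*A) = 1340.96 J / (1400 MPa * 63.6173 mm^2) = 1340.96/(1400 * 63.6173) m = 0.0150562 m ≈ 15.06 mm

15.06 mm


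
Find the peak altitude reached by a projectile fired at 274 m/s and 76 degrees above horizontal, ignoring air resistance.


H = (v0*sin(theta))^2 / (2g) = (274*sin(76°))^2 / (2*9.81) = 3603 m

3603 m


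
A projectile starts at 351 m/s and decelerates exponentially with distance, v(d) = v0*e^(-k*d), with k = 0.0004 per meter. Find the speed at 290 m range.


v = v0*exp(-k*d) = 351*exp(-0.0004*290) = 312.6 m/s

312.6 m/s


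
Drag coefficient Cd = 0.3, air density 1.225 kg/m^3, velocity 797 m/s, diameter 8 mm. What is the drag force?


A = pi*(d/2)^2 = pi*(8/2000)^2 = 5.02655e-05 m^2
Fd = 0.5*Cd*rho*A*v^2 = 0.5*0.3*1.225*5.02655e-05*797^2 = 5.867 N

5.867 N


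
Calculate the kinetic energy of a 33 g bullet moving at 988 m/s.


E = 0.5*m*v^2 = 0.5*0.033*988^2 = 16106 J

16106 J


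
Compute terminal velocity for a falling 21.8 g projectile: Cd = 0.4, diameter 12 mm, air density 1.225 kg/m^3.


A = pi*(d/2)^2 = pi*(12/2000)^2 = 1.13097e-04 m^2
vt = sqrt(2mg/(Cd*rho*A)) = sqrt(2*0.0218*9.81/(0.4 * 1.225 * 1.13097e-04)) = 87.85 m/s

87.85 m/s


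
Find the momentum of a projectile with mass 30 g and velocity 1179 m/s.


p = m*v = 0.03*1179 = 35.37 kg·m/s

35.37 kg·m/s


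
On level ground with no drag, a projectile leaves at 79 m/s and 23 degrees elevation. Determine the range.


R = v0^2 * sin(2*theta) / g = 79^2 * sin(2*23°) / 9.81 = 457.6 m

457.6 m
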